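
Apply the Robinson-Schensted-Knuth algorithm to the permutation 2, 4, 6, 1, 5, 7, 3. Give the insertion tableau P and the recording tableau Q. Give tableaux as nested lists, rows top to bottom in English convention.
P = [[1, 3, 5, 7], [2, 4], [6]], Q = [[1, 2, 3, 6], [4, 5], [7]]

Insert each entry of the permutation into P by Schensted row insertion, recording in Q the position of each new cell.

Insert 2: appended to row 1. P = [[2]].
Insert 4: appended to row 1. P = [[2, 4]].
Insert 6: appended to row 1. P = [[2, 4, 6]].
Insert 1: 1 bumps 2 from row 1; 2 starts row 2. P = [[1, 4, 6], [2]].
Insert 5: 5 bumps 6 from row 1; 6 appends to row 2. P = [[1, 4, 5], [2, 6]].
Insert 7: appended to row 1. P = [[1, 4, 5, 7], [2, 6]].
Insert 3: 3 bumps 4 from row 1; 4 bumps 6 from row 2; 6 starts row 3. P = [[1, 3, 5, 7], [2, 4], [6]].

So P = [[1, 3, 5, 7], [2, 4], [6]], Q = [[1, 2, 3, 6], [4, 5], [7]].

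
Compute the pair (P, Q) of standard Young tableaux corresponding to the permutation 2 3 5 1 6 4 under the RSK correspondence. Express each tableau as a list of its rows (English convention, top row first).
Insert each entry of the permutation into P by Schensted row insertion, recording in Q the position of each new cell.

Insert 2: appended to row 1. P = [[2]].
Insert 3: appended to row 1. P = [[2, 3]].
Insert 5: appended to row 1. P = [[2, 3, 5]].
Insert 1: 1 bumps 2 from row 1; 2 starts row 2. P = [[1, 3, 5], [2]].
Insert 6: appended to row 1. P = [[1, 3, 5, 6], [2]].
Insert 4: 4 bumps 5 from row 1; 5 appends to row 2. P = [[1, 3, 4, 6], [2, 5]].

So P = [[1, 3, 4, 6], [2, 5]], Q = [[1, 2, 3, 5], [4, 6]].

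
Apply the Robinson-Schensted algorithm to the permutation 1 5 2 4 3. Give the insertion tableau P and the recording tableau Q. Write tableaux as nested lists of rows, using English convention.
P = [[1, 2, 3], [4], [5]], Q = [[1, 2, 4], [3], [5]]

Insert each entry of the permutation into P by Schensted row insertion, recording in Q the position of each new cell.

After inserting 1: P = [[1]].
After inserting 5: P = [[1, 5]].
After inserting 2: P = [[1, 2], [5]].
After inserting 4: P = [[1, 2, 4], [5]].
After inserting 3: P = [[1, 2, 3], [4], [5]].

So P = [[1, 2, 3], [4], [5]], Q = [[1, 2, 4], [3], [5]].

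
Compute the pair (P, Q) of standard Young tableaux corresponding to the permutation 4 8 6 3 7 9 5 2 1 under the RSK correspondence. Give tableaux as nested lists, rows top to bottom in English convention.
Insert each entry of the permutation into P by Schensted row insertion, recording in Q the position of each new cell.

Insert 4: appended to row 1. P = [[4]].
Insert 8: appended to row 1. P = [[4, 8]].
Insert 6: 6 bumps 8 from row 1; 8 starts row 2. P = [[4, 6], [8]].
Insert 3: 3 bumps 4 from row 1; 4 bumps 8 from row 2; 8 starts row 3. P = [[3, 6], [4], [8]].
Insert 7: appended to row 1. P = [[3, 6, 7], [4], [8]].
Insert 9: appended to row 1. P = [[3, 6, 7, 9], [4], [8]].
Insert 5: 5 bumps 6 from row 1; 6 appends to row 2. P = [[3, 5, 7, 9], [4, 6], [8]].
Insert 2: 2 bumps 3 from row 1; 3 bumps 4 from row 2; 4 bumps 8 from row 3; 8 starts row 4. P = [[2, 5, 7, 9], [3, 6], [4], [8]].
Insert 1: 1 bumps 2 from row 1; 2 bumps 3 from row 2; 3 bumps 4 from row 3; 4 bumps 8 from row 4; 8 starts row 5. P = [[1, 5, 7, 9], [2, 6], [3], [4], [8]].

So P = [[1, 5, 7, 9], [2, 6], [3], [4], [8]], Q = [[1, 2, 5, 6], [3, 7], [4], [8], [9]].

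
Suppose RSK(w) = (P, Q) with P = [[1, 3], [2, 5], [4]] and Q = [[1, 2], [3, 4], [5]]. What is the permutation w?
4 5 2 3 1

Reverse the RSK construction: for i from n down to 1, find the cell of Q containing i, remove the entry at that cell from P, and reverse-bump it up through P; the value ejected from row 1 is w(i).

Step i=5: Q has 5 at row 3, column 1; remove 4 from row 3 of P and reverse-bump: 4 enters row 2 and ejects 2; 2 enters row 1 and ejects 1. So w(5) = 1. P is now [[2, 3], [4, 5]].
Step i=4: Q has 4 at row 2, column 2; remove 5 from row 2 of P and reverse-bump: 5 enters row 1 and ejects 3. So w(4) = 3. P is now [[2, 5], [4]].
Step i=3: Q has 3 at row 2, column 1; remove 4 from row 2 of P and reverse-bump: 4 enters row 1 and ejects 2. So w(3) = 2. P is now [[4, 5]].
Step i=2: Q has 2 at row 1, column 2; remove that cell from P, ejecting 5. So w(2) = 5. P is now [[4]].
Step i=1: Q has 1 at row 1, column 1; remove that cell from P, ejecting 4. So w(1) = 4. P is now [].

So w = 4 5 2 3 1.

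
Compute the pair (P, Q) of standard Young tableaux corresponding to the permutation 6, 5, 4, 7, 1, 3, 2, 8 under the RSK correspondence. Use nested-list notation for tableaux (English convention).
P = [[1, 2, 8], [3, 7], [4], [5], [6]], Q = [[1, 4, 8], [2, 6], [3], [5], [7]]

Insert each entry of the permutation into P by Schensted row insertion, recording in Q the position of each new cell.

Insert 6: appended to row 1. P = [[6]].
Insert 5: 5 bumps 6 from row 1; 6 starts row 2. P = [[5], [6]].
Insert 4: 4 bumps 5 from row 1; 5 bumps 6 from row 2; 6 starts row 3. P = [[4], [5], [6]].
Insert 7: appended to row 1. P = [[4, 7], [5], [6]].
Insert 1: 1 bumps 4 from row 1; 4 bumps 5 from row 2; 5 bumps 6 from row 3; 6 starts row 4. P = [[1, 7], [4], [5], [6]].
Insert 3: 3 bumps 7 from row 1; 7 appends to row 2. P = [[1, 3], [4, 7], [5], [6]].
Insert 2: 2 bumps 3 from row 1; 3 bumps 4 from row 2; 4 bumps 5 from row 3; 5 bumps 6 from row 4; 6 starts row 5. P = [[1, 2], [3, 7], [4], [5], [6]].
Insert 8: appended to row 1. P = [[1, 2, 8], [3, 7], [4], [5], [6]].

So P = [[1, 2, 8], [3, 7], [4], [5], [6]], Q = [[1, 4, 8], [2, 6], [3], [5], [7]].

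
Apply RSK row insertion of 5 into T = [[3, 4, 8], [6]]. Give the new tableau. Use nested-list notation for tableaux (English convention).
[[3, 4, 5], [6, 8]]

In row 1, 5 replaces 8 (the leftmost entry greater than 5); 8 is bumped to row 2. 8 is appended to row 2. The new tableau is [[3, 4, 5], [6, 8]].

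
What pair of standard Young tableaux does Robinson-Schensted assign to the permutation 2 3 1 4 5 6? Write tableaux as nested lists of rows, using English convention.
Insert each entry of the permutation into P by Schensted row insertion, recording in Q the position of each new cell.

Insert 2: appended to row 1. P = [[2]], Q = [[1]].
Insert 3: appended to row 1. P = [[2, 3]], Q = [[1, 2]].
Insert 1: 1 bumps 2 from row 1; 2 starts row 2. P = [[1, 3], [2]], Q = [[1, 2], [3]].
Insert 4: appended to row 1. P = [[1, 3, 4], [2]], Q = [[1, 2, 4], [3]].
Insert 5: appended to row 1. P = [[1, 3, 4, 5], [2]], Q = [[1, 2, 4, 5], [3]].
Insert 6: appended to row 1. P = [[1, 3, 4, 5, 6], [2]], Q = [[1, 2, 4, 5, 6], [3]].

So P = [[1, 3, 4, 5, 6], [2]], Q = [[1, 2, 4, 5, 6], [3]].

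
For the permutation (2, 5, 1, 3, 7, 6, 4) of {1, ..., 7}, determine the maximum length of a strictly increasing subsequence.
3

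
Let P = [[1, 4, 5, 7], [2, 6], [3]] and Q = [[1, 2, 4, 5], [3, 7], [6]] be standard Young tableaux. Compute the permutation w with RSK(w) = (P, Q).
Reverse the RSK construction: for i from n down to 1, find the cell of Q containing i, remove the entry at that cell from P, and reverse-bump it up through P; the value ejected from row 1 is w(i).

Step i=7: Q has 7 at row 2, column 2; remove 6 from row 2 of P and reverse-bump: 6 enters row 1 and ejects 5. So w(7) = 5. P is now [[1, 4, 6, 7], [2], [3]].
Step i=6: Q has 6 at row 3, column 1; remove 3 from row 3 of P and reverse-bump: 3 enters row 2 and ejects 2; 2 enters row 1 and ejects 1. So w(6) = 1. P is now [[2, 4, 6, 7], [3]].
Step i=5: Q has 5 at row 1, column 4; remove that cell from P, ejecting 7. So w(5) = 7. P is now [[2, 4, 6], [3]].
Step i=4: Q has 4 at row 1, column 3; remove that cell from P, ejecting 6. So w(4) = 6. P is now [[2, 4], [3]].
Step i=3: Q has 3 at row 2, column 1; remove 3 from row 2 of P and reverse-bump: 3 enters row 1 and ejects 2. So w(3) = 2. P is now [[3, 4]].
Step i=2: Q has 2 at row 1, column 2; remove that cell from P, ejecting 4. So w(2) = 4. P is now [[3]].
Step i=1: Q has 1 at row 1, column 1; remove that cell from P, ejecting 3. So w(1) = 3. P is now [].

So w = 3 4 2 6 7 1 5.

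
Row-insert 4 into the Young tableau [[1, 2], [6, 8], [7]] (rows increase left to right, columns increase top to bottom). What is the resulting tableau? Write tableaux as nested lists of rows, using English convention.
4 is larger than every entry of row 1, so it is appended to row 1. The new tableau is [[1, 2, 4], [6, 8], [7]].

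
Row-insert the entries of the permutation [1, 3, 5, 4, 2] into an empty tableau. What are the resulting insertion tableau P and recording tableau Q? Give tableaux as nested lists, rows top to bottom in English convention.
Insert each entry of the permutation into P by Schensted row insertion, recording in Q the position of each new cell.

Insert 1: appended to row 1. P = [[1]].
Insert 3: appended to row 1. P = [[1, 3]].
Insert 5: appended to row 1. P = [[1, 3, 5]].
Insert 4: 4 bumps 5 from row 1; 5 starts row 2. P = [[1, 3, 4], [5]].
Insert 2: 2 bumps 3 from row 1; 3 bumps 5 from row 2; 5 starts row 3. P = [[1, 2, 4], [3], [5]].

So P = [[1, 2, 4], [3], [5]], Q = [[1, 2, 3], [4], [5]].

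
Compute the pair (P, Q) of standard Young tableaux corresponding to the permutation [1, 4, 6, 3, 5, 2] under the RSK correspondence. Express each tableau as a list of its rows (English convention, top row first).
Insert each entry of the permutation into P by Schensted row insertion, recording in Q the position of each new cell.

Insert 1: appended to row 1. P = [[1]], Q = [[1]].
Insert 4: appended to row 1. P = [[1, 4]], Q = [[1, 2]].
Insert 6: appended to row 1. P = [[1, 4, 6]], Q = [[1, 2, 3]].
Insert 3: 3 bumps 4 from row 1; 4 starts row 2. P = [[1, 3, 6], [4]], Q = [[1, 2, 3], [4]].
Insert 5: 5 bumps 6 from row 1; 6 appends to row 2. P = [[1, 3, 5], [4, 6]], Q = [[1, 2, 3], [4, 5]].
Insert 2: 2 bumps 3 from row 1; 3 bumps 4 from row 2; 4 starts row 3. P = [[1, 2, 5], [3, 6], [4]], Q = [[1, 2, 3], [4, 5], [6]].

So P = [[1, 2, 5], [3, 6], [4]], Q = [[1, 2, 3], [4, 5], [6]].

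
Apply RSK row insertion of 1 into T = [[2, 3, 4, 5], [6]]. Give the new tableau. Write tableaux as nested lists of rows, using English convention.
In row 1, 1 replaces 2 (the leftmost entry greater than 1); 2 is bumped to row 2. In row 2, 2 replaces 6 (the leftmost entry greater than 2); 6 is bumped to row 3. 6 starts a new row 3. The new tableau is [[1, 3, 4, 5], [2], [6]].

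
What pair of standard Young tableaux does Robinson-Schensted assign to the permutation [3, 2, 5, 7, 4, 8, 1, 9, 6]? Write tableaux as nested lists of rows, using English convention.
P = [[1, 4, 6, 8, 9], [2, 5, 7], [3]], Q = [[1, 3, 4, 6, 8], [2, 5, 9], [7]]

Insert each entry of the permutation into P by Schensted row insertion, recording in Q the position of each new cell.

After inserting 3: P = [[3]].
After inserting 2: P = [[2], [3]].
After inserting 5: P = [[2, 5], [3]].
After inserting 7: P = [[2, 5, 7], [3]].
After inserting 4: P = [[2, 4, 7], [3, 5]].
After inserting 8: P = [[2, 4, 7, 8], [3, 5]].
After inserting 1: P = [[1, 4, 7, 8], [2, 5], [3]].
After inserting 9: P = [[1, 4, 7, 8, 9], [2, 5], [3]].
After inserting 6: P = [[1, 4, 6, 8, 9], [2, 5, 7], [3]].

So P = [[1, 4, 6, 8, 9], [2, 5, 7], [3]], Q = [[1, 3, 4, 6, 8], [2, 5, 9], [7]].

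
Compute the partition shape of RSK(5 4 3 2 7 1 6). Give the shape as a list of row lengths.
[2, 2, 1, 1, 1]

Row-insert each entry into an empty tableau.

After inserting 5: P = [[5]].
After inserting 4: P = [[4], [5]].
After inserting 3: P = [[3], [4], [5]].
After inserting 2: P = [[2], [3], [4], [5]].
After inserting 7: P = [[2, 7], [3], [4], [5]].
After inserting 1: P = [[1, 7], [2], [3], [4], [5]].
After inserting 6: P = [[1, 6], [2, 7], [3], [4], [5]].

The final insertion tableau P = [[1, 6], [2, 7], [3], [4], [5]] has shape [2, 2, 1, 1, 1].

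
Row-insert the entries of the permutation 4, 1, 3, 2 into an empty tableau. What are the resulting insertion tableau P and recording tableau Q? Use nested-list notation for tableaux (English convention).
Insert each entry of the permutation into P by Schensted row insertion, recording in Q the position of each new cell.

After inserting 4: P = [[4]].
After inserting 1: P = [[1], [4]].
After inserting 3: P = [[1, 3], [4]].
After inserting 2: P = [[1, 2], [3], [4]].

So P = [[1, 2], [3], [4]], Q = [[1, 3], [2], [4]].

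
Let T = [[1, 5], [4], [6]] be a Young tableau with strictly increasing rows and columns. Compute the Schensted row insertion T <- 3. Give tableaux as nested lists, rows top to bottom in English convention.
[[1, 3], [4, 5], [6]]

In row 1, 3 replaces 5 (the leftmost entry greater than 3); 5 is bumped to row 2. 5 is appended to row 2. The new tableau is [[1, 3], [4, 5], [6]].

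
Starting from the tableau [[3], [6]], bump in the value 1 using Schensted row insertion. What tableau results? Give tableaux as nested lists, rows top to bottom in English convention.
In row 1, 1 replaces 3 (the leftmost entry greater than 1); 3 is bumped to row 2. In row 2, 3 replaces 6 (the leftmost entry greater than 3); 6 is bumped to row 3. 6 starts a new row 3. The new tableau is [[1], [3], [6]].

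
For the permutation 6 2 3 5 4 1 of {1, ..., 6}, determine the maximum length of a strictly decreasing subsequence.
4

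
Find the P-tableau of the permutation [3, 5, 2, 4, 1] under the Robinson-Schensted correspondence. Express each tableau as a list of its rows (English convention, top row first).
P = [[1, 4], [2, 5], [3]]

Insert 3: appended to row 1. P = [[3]].
Insert 5: appended to row 1. P = [[3, 5]].
Insert 2: 2 bumps 3 from row 1; 3 starts row 2. P = [[2, 5], [3]].
Insert 4: 4 bumps 5 from row 1; 5 appends to row 2. P = [[2, 4], [3, 5]].
Insert 1: 1 bumps 2 from row 1; 2 bumps 3 from row 2; 3 starts row 3. P = [[1, 4], [2, 5], [3]].

So P = [[1, 4], [2, 5], [3]].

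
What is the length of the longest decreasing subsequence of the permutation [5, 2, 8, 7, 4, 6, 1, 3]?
4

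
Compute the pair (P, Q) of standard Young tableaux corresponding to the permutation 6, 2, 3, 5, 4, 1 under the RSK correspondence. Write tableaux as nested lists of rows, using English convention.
Insert each entry of the permutation into P by Schensted row insertion, recording in Q the position of each new cell.

Insert 6: appended to row 1. P = [[6]].
Insert 2: 2 bumps 6 from row 1; 6 starts row 2. P = [[2], [6]].
Insert 3: appended to row 1. P = [[2, 3], [6]].
Insert 5: appended to row 1. P = [[2, 3, 5], [6]].
Insert 4: 4 bumps 5 from row 1; 5 bumps 6 from row 2; 6 starts row 3. P = [[2, 3, 4], [5], [6]].
Insert 1: 1 bumps 2 from row 1; 2 bumps 5 from row 2; 5 bumps 6 from row 3; 6 starts row 4. P = [[1, 3, 4], [2], [5], [6]].

So P = [[1, 3, 4], [2], [5], [6]], Q = [[1, 3, 4], [2], [5], [6]].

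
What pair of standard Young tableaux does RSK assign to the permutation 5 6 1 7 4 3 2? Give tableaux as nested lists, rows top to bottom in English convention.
P = [[1, 2, 7], [3, 6], [4], [5]], Q = [[1, 2, 4], [3, 5], [6], [7]]

Insert each entry of the permutation into P by Schensted row insertion, recording in Q the position of each new cell.

Insert 5: appended to row 1. P = [[5]].
Insert 6: appended to row 1. P = [[5, 6]].
Insert 1: 1 bumps 5 from row 1; 5 starts row 2. P = [[1, 6], [5]].
Insert 7: appended to row 1. P = [[1, 6, 7], [5]].
Insert 4: 4 bumps 6 from row 1; 6 appends to row 2. P = [[1, 4, 7], [5, 6]].
Insert 3: 3 bumps 4 from row 1; 4 bumps 5 from row 2; 5 starts row 3. P = [[1, 3, 7], [4, 6], [5]].
Insert 2: 2 bumps 3 from row 1; 3 bumps 4 from row 2; 4 bumps 5 from row 3; 5 starts row 4. P = [[1, 2, 7], [3, 6], [4], [5]].

So P = [[1, 2, 7], [3, 6], [4], [5]], Q = [[1, 2, 4], [3, 5], [6], [7]].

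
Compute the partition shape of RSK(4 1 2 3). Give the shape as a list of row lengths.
Row-insert each entry into an empty tableau.

After inserting 4: P = [[4]].
After inserting 1: P = [[1], [4]].
After inserting 2: P = [[1, 2], [4]].
After inserting 3: P = [[1, 2, 3], [4]].

The final insertion tableau P = [[1, 2, 3], [4]] has shape [3, 1].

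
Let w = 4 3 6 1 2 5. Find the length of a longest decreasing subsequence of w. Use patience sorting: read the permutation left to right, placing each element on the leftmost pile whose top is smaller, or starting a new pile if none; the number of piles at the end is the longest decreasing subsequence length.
4: new pile. tops = [4]
3: new pile. tops = [4, 3]
6: onto pile 1 (replacing 4). tops = [6, 3]
1: new pile. tops = [6, 3, 1]
2: onto pile 3 (replacing 1). tops = [6, 3, 2]
5: onto pile 2 (replacing 3). tops = [6, 5, 2]

3 piles, so the longest decreasing subsequence has length 3.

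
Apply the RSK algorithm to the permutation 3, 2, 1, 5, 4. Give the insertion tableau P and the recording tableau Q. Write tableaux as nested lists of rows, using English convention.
Insert each entry of the permutation into P by Schensted row insertion, recording in Q the position of each new cell.

Insert 3: appended to row 1. P = [[3]].
Insert 2: 2 bumps 3 from row 1; 3 starts row 2. P = [[2], [3]].
Insert 1: 1 bumps 2 from row 1; 2 bumps 3 from row 2; 3 starts row 3. P = [[1], [2], [3]].
Insert 5: appended to row 1. P = [[1, 5], [2], [3]].
Insert 4: 4 bumps 5 from row 1; 5 appends to row 2. P = [[1, 4], [2, 5], [3]].

So P = [[1, 4], [2, 5], [3]], Q = [[1, 4], [2, 5], [3]].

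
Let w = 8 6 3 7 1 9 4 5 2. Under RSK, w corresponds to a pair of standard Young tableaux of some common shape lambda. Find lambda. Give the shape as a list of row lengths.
Row-insert each entry into an empty tableau.

After inserting 8: P = [[8]].
After inserting 6: P = [[6], [8]].
After inserting 3: P = [[3], [6], [8]].
After inserting 7: P = [[3, 7], [6], [8]].
After inserting 1: P = [[1, 7], [3], [6], [8]].
After inserting 9: P = [[1, 7, 9], [3], [6], [8]].
After inserting 4: P = [[1, 4, 9], [3, 7], [6], [8]].
After inserting 5: P = [[1, 4, 5], [3, 7, 9], [6], [8]].
After inserting 2: P = [[1, 2, 5], [3, 4, 9], [6, 7], [8]].

The final insertion tableau P = [[1, 2, 5], [3, 4, 9], [6, 7], [8]] has shape [3, 3, 2, 1].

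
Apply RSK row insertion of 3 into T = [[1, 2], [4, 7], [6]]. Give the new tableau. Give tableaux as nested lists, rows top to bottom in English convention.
[[1, 2, 3], [4, 7], [6]]

3 is larger than every entry of row 1, so it is appended to row 1. The new tableau is [[1, 2, 3], [4, 7], [6]].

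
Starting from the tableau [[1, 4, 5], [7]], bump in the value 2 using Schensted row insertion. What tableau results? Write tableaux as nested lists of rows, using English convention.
In row 1, 2 replaces 4 (the leftmost entry greater than 2); 4 is bumped to row 2. In row 2, 4 replaces 7 (the leftmost entry greater than 4); 7 is bumped to row 3. 7 starts a new row 3. The new tableau is [[1, 2, 5], [4], [7]].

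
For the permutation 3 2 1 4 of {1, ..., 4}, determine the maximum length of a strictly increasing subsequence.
2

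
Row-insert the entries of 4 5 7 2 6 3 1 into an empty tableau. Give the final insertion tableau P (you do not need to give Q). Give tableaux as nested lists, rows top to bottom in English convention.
P = [[1, 3, 6], [2, 5], [4], [7]]

After inserting 4: P = [[4]].
After inserting 5: P = [[4, 5]].
After inserting 7: P = [[4, 5, 7]].
After inserting 2: P = [[2, 5, 7], [4]].
After inserting 6: P = [[2, 5, 6], [4, 7]].
After inserting 3: P = [[2, 3, 6], [4, 5], [7]].
After inserting 1: P = [[1, 3, 6], [2, 5], [4], [7]].

So P = [[1, 3, 6], [2, 5], [4], [7]].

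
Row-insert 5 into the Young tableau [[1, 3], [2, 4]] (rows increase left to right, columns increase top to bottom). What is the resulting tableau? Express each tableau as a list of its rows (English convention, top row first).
5 is larger than every entry of row 1, so it is appended to row 1. The new tableau is [[1, 3, 5], [2, 4]].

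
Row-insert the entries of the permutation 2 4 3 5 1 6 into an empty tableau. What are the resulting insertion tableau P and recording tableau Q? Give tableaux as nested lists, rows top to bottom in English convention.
Insert each entry of the permutation into P by Schensted row insertion, recording in Q the position of each new cell.

Insert 2: appended to row 1. P = [[2]], Q = [[1]].
Insert 4: appended to row 1. P = [[2, 4]], Q = [[1, 2]].
Insert 3: 3 bumps 4 from row 1; 4 starts row 2. P = [[2, 3], [4]], Q = [[1, 2], [3]].
Insert 5: appended to row 1. P = [[2, 3, 5], [4]], Q = [[1, 2, 4], [3]].
Insert 1: 1 bumps 2 from row 1; 2 bumps 4 from row 2; 4 starts row 3. P = [[1, 3, 5], [2], [4]], Q = [[1, 2, 4], [3], [5]].
Insert 6: appended to row 1. P = [[1, 3, 5, 6], [2], [4]], Q = [[1, 2, 4, 6], [3], [5]].

So P = [[1, 3, 5, 6], [2], [4]], Q = [[1, 2, 4, 6], [3], [5]].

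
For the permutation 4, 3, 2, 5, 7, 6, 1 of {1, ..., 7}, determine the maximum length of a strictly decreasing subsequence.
4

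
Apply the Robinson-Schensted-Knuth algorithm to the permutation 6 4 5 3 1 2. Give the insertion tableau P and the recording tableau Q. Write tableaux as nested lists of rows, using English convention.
P = [[1, 2], [3, 5], [4], [6]], Q = [[1, 3], [2, 6], [4], [5]]

Insert each entry of the permutation into P by Schensted row insertion, recording in Q the position of each new cell.

After inserting 6: P = [[6]].
After inserting 4: P = [[4], [6]].
After inserting 5: P = [[4, 5], [6]].
After inserting 3: P = [[3, 5], [4], [6]].
After inserting 1: P = [[1, 5], [3], [4], [6]].
After inserting 2: P = [[1, 2], [3, 5], [4], [6]].

So P = [[1, 2], [3, 5], [4], [6]], Q = [[1, 3], [2, 6], [4], [5]].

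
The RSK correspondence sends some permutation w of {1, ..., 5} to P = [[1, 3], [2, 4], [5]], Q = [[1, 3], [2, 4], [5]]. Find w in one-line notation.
2 1 5 4 3

Reverse the RSK construction: for i from n down to 1, find the cell of Q containing i, remove the entry at that cell from P, and reverse-bump it up through P; the value ejected from row 1 is w(i).

Step i=5: Q has 5 at row 3, column 1; remove 5 from row 3 of P and reverse-bump: 5 enters row 2 and ejects 4; 4 enters row 1 and ejects 3. So w(5) = 3. P is now [[1, 4], [2, 5]].
Step i=4: Q has 4 at row 2, column 2; remove 5 from row 2 of P and reverse-bump: 5 enters row 1 and ejects 4. So w(4) = 4. P is now [[1, 5], [2]].
Step i=3: Q has 3 at row 1, column 2; remove that cell from P, ejecting 5. So w(3) = 5. P is now [[1], [2]].
Step i=2: Q has 2 at row 2, column 1; remove 2 from row 2 of P and reverse-bump: 2 enters row 1 and ejects 1. So w(2) = 1. P is now [[2]].
Step i=1: Q has 1 at row 1, column 1; remove that cell from P, ejecting 2. So w(1) = 2. P is now [].

So w = 2 1 5 4 3.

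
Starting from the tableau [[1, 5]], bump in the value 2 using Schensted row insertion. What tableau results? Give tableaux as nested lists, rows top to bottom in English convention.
In row 1, 2 replaces 5 (the leftmost entry greater than 2); 5 is bumped to row 2. 5 starts a new row 2. The new tableau is [[1, 2], [5]].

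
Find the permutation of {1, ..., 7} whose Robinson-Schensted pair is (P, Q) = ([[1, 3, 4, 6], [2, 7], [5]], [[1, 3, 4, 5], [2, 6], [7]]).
Reverse the RSK construction: for i from n down to 1, find the cell of Q containing i, remove the entry at that cell from P, and reverse-bump it up through P; the value ejected from row 1 is w(i).

Step i=7: Q has 7 at row 3, column 1; remove 5 from row 3 of P and reverse-bump: 5 enters row 2 and ejects 2; 2 enters row 1 and ejects 1. So w(7) = 1. P is now [[2, 3, 4, 6], [5, 7]].
Step i=6: Q has 6 at row 2, column 2; remove 7 from row 2 of P and reverse-bump: 7 enters row 1 and ejects 6. So w(6) = 6. P is now [[2, 3, 4, 7], [5]].
Step i=5: Q has 5 at row 1, column 4; remove that cell from P, ejecting 7. So w(5) = 7. P is now [[2, 3, 4], [5]].
Step i=4: Q has 4 at row 1, column 3; remove that cell from P, ejecting 4. So w(4) = 4. P is now [[2, 3], [5]].
Step i=3: Q has 3 at row 1, column 2; remove that cell from P, ejecting 3. So w(3) = 3. P is now [[2], [5]].
Step i=2: Q has 2 at row 2, column 1; remove 5 from row 2 of P and reverse-bump: 5 enters row 1 and ejects 2. So w(2) = 2. P is now [[5]].
Step i=1: Q has 1 at row 1, column 1; remove that cell from P, ejecting 5. So w(1) = 5. P is now [].

So w = 5 2 3 4 7 6 1.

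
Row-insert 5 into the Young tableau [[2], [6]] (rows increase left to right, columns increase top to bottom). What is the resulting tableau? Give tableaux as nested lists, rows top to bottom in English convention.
5 is larger than every entry of row 1, so it is appended to row 1. The new tableau is [[2, 5], [6]].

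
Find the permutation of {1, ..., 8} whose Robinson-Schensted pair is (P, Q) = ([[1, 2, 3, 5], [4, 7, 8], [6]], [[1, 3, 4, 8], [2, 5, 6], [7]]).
Reverse RSK: for i = n, n-1, ..., 1, locate i in Q, remove the corresponding corner cell from P, and reverse-bump its entry up through P; the value ejected from row 1 is w(i).

So w = 6 1 7 8 2 4 3 5.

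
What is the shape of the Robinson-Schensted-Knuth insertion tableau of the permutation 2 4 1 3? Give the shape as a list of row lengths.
Row-insert each entry into an empty tableau.

After inserting 2: P = [[2]].
After inserting 4: P = [[2, 4]].
After inserting 1: P = [[1, 4], [2]].
After inserting 3: P = [[1, 3], [2, 4]].

The final insertion tableau P = [[1, 3], [2, 4]] has shape [2, 2].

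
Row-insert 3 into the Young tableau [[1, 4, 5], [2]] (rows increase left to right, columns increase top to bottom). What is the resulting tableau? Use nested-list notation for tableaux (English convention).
In row 1, 3 replaces 4 (the leftmost entry greater than 3); 4 is bumped to row 2. 4 is appended to row 2. The new tableau is [[1, 3, 5], [2, 4]].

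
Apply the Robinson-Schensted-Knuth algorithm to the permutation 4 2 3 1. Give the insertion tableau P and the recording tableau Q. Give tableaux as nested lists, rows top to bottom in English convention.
P = [[1, 3], [2], [4]], Q = [[1, 3], [2], [4]]

Insert each entry of the permutation into P by Schensted row insertion, recording in Q the position of each new cell.

Insert 4: appended to row 1. P = [[4]].
Insert 2: 2 bumps 4 from row 1; 4 starts row 2. P = [[2], [4]].
Insert 3: appended to row 1. P = [[2, 3], [4]].
Insert 1: 1 bumps 2 from row 1; 2 bumps 4 from row 2; 4 starts row 3. P = [[1, 3], [2], [4]].

So P = [[1, 3], [2], [4]], Q = [[1, 3], [2], [4]].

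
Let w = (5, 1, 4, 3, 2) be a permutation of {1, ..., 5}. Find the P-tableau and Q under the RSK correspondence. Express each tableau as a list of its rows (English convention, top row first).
Insert each entry of the permutation into P by Schensted row insertion, recording in Q the position of each new cell.

Insert 5: appended to row 1. P = [[5]], Q = [[1]].
Insert 1: 1 bumps 5 from row 1; 5 starts row 2. P = [[1], [5]], Q = [[1], [2]].
Insert 4: appended to row 1. P = [[1, 4], [5]], Q = [[1, 3], [2]].
Insert 3: 3 bumps 4 from row 1; 4 bumps 5 from row 2; 5 starts row 3. P = [[1, 3], [4], [5]], Q = [[1, 3], [2], [4]].
Insert 2: 2 bumps 3 from row 1; 3 bumps 4 from row 2; 4 bumps 5 from row 3; 5 starts row 4. P = [[1, 2], [3], [4], [5]], Q = [[1, 3], [2], [4], [5]].

So P = [[1, 2], [3], [4], [5]], Q = [[1, 3], [2], [4], [5]].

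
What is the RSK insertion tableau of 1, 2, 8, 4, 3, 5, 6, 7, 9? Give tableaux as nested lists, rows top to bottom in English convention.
P = [[1, 2, 3, 5, 6, 7, 9], [4], [8]]

After inserting 1: P = [[1]].
After inserting 2: P = [[1, 2]].
After inserting 8: P = [[1, 2, 8]].
After inserting 4: P = [[1, 2, 4], [8]].
After inserting 3: P = [[1, 2, 3], [4], [8]].
After inserting 5: P = [[1, 2, 3, 5], [4], [8]].
After inserting 6: P = [[1, 2, 3, 5, 6], [4], [8]].
After inserting 7: P = [[1, 2, 3, 5, 6, 7], [4], [8]].
After inserting 9: P = [[1, 2, 3, 5, 6, 7, 9], [4], [8]].

So P = [[1, 2, 3, 5, 6, 7, 9], [4], [8]].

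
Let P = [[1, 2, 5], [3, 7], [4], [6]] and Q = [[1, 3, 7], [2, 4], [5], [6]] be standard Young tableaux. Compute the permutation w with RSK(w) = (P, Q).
Reverse the RSK construction: for i from n down to 1, find the cell of Q containing i, remove the entry at that cell from P, and reverse-bump it up through P; the value ejected from row 1 is w(i).

Step i=7: Q has 7 at row 1, column 3; remove that cell from P, ejecting 5. So w(7) = 5. P is now [[1, 2], [3, 7], [4], [6]].
Step i=6: Q has 6 at row 4, column 1; remove 6 from row 4 of P and reverse-bump: 6 enters row 3 and ejects 4; 4 enters row 2 and ejects 3; 3 enters row 1 and ejects 2. So w(6) = 2. P is now [[1, 3], [4, 7], [6]].
Step i=5: Q has 5 at row 3, column 1; remove 6 from row 3 of P and reverse-bump: 6 enters row 2 and ejects 4; 4 enters row 1 and ejects 3. So w(5) = 3. P is now [[1, 4], [6, 7]].
Step i=4: Q has 4 at row 2, column 2; remove 7 from row 2 of P and reverse-bump: 7 enters row 1 and ejects 4. So w(4) = 4. P is now [[1, 7], [6]].
Step i=3: Q has 3 at row 1, column 2; remove that cell from P, ejecting 7. So w(3) = 7. P is now [[1], [6]].
Step i=2: Q has 2 at row 2, column 1; remove 6 from row 2 of P and reverse-bump: 6 enters row 1 and ejects 1. So w(2) = 1. P is now [[6]].
Step i=1: Q has 1 at row 1, column 1; remove that cell from P, ejecting 6. So w(1) = 6. P is now [].

So w = 6 1 7 4 3 2 5.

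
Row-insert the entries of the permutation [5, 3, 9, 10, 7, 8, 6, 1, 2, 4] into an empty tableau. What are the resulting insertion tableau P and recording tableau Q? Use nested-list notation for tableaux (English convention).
Insert each entry of the permutation into P by Schensted row insertion, recording in Q the position of each new cell.

Insert 5: appended to row 1. P = [[5]].
Insert 3: 3 bumps 5 from row 1; 5 starts row 2. P = [[3], [5]].
Insert 9: appended to row 1. P = [[3, 9], [5]].
Insert 10: appended to row 1. P = [[3, 9, 10], [5]].
Insert 7: 7 bumps 9 from row 1; 9 appends to row 2. P = [[3, 7, 10], [5, 9]].
Insert 8: 8 bumps 10 from row 1; 10 appends to row 2. P = [[3, 7, 8], [5, 9, 10]].
Insert 6: 6 bumps 7 from row 1; 7 bumps 9 from row 2; 9 starts row 3. P = [[3, 6, 8], [5, 7, 10], [9]].
Insert 1: 1 bumps 3 from row 1; 3 bumps 5 from row 2; 5 bumps 9 from row 3; 9 starts row 4. P = [[1, 6, 8], [3, 7, 10], [5], [9]].
Insert 2: 2 bumps 6 from row 1; 6 bumps 7 from row 2; 7 appends to row 3. P = [[1, 2, 8], [3, 6, 10], [5, 7], [9]].
Insert 4: 4 bumps 8 from row 1; 8 bumps 10 from row 2; 10 appends to row 3. P = [[1, 2, 4], [3, 6, 8], [5, 7, 10], [9]].

So P = [[1, 2, 4], [3, 6, 8], [5, 7, 10], [9]], Q = [[1, 3, 4], [2, 5, 6], [7, 9, 10], [8]].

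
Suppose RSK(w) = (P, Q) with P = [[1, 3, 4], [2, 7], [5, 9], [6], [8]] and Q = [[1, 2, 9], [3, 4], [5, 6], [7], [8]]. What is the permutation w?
8 9 6 7 2 5 3 1 4

Reverse the RSK construction: for i from n down to 1, find the cell of Q containing i, remove the entry at that cell from P, and reverse-bump it up through P; the value ejected from row 1 is w(i).

Step i=9: Q has 9 at row 1, column 3; remove that cell from P, ejecting 4. So w(9) = 4. P is now [[1, 3], [2, 7], [5, 9], [6], [8]].
Step i=8: Q has 8 at row 5, column 1; remove 8 from row 5 of P and reverse-bump: 8 enters row 4 and ejects 6; 6 enters row 3 and ejects 5; 5 enters row 2 and ejects 2; 2 enters row 1 and ejects 1. So w(8) = 1. P is now [[2, 3], [5, 7], [6, 9], [8]].
Step i=7: Q has 7 at row 4, column 1; remove 8 from row 4 of P and reverse-bump: 8 enters row 3 and ejects 6; 6 enters row 2 and ejects 5; 5 enters row 1 and ejects 3. So w(7) = 3. P is now [[2, 5], [6, 7], [8, 9]].
Step i=6: Q has 6 at row 3, column 2; remove 9 from row 3 of P and reverse-bump: 9 enters row 2 and ejects 7; 7 enters row 1 and ejects 5. So w(6) = 5. P is now [[2, 7], [6, 9], [8]].
Step i=5: Q has 5 at row 3, column 1; remove 8 from row 3 of P and reverse-bump: 8 enters row 2 and ejects 6; 6 enters row 1 and ejects 2. So w(5) = 2. P is now [[6, 7], [8, 9]].
Step i=4: Q has 4 at row 2, column 2; remove 9 from row 2 of P and reverse-bump: 9 enters row 1 and ejects 7. So w(4) = 7. P is now [[6, 9], [8]].
Step i=3: Q has 3 at row 2, column 1; remove 8 from row 2 of P and reverse-bump: 8 enters row 1 and ejects 6. So w(3) = 6. P is now [[8, 9]].
Step i=2: Q has 2 at row 1, column 2; remove that cell from P, ejecting 9. So w(2) = 9. P is now [[8]].
Step i=1: Q has 1 at row 1, column 1; remove that cell from P, ejecting 8. So w(1) = 8. P is now [].

So w = 8 9 6 7 2 5 3 1 4.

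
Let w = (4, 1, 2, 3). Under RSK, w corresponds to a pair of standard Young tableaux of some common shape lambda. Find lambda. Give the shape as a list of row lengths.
[3, 1]

Row-insert each entry into an empty tableau.

After inserting 4: P = [[4]].
After inserting 1: P = [[1], [4]].
After inserting 2: P = [[1, 2], [4]].
After inserting 3: P = [[1, 2, 3], [4]].

The final insertion tableau P = [[1, 2, 3], [4]] has shape [3, 1].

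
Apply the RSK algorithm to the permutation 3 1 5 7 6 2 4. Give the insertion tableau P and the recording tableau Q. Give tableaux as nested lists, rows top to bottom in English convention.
P = [[1, 2, 4], [3, 5, 6], [7]], Q = [[1, 3, 4], [2, 5, 7], [6]]

Insert each entry of the permutation into P by Schensted row insertion, recording in Q the position of each new cell.

Insert 3: appended to row 1. P = [[3]].
Insert 1: 1 bumps 3 from row 1; 3 starts row 2. P = [[1], [3]].
Insert 5: appended to row 1. P = [[1, 5], [3]].
Insert 7: appended to row 1. P = [[1, 5, 7], [3]].
Insert 6: 6 bumps 7 from row 1; 7 appends to row 2. P = [[1, 5, 6], [3, 7]].
Insert 2: 2 bumps 5 from row 1; 5 bumps 7 from row 2; 7 starts row 3. P = [[1, 2, 6], [3, 5], [7]].
Insert 4: 4 bumps 6 from row 1; 6 appends to row 2. P = [[1, 2, 4], [3, 5, 6], [7]].

So P = [[1, 2, 4], [3, 5, 6], [7]], Q = [[1, 3, 4], [2, 5, 7], [6]].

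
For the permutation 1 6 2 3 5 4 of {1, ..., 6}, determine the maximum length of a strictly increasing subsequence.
4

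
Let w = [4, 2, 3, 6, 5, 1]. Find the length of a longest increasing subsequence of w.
3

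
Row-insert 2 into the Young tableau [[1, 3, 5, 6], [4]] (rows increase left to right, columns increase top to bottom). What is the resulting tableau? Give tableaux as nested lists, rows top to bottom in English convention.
[[1, 2, 5, 6], [3], [4]]

In row 1, 2 replaces 3 (the leftmost entry greater than 2); 3 is bumped to row 2. In row 2, 3 replaces 4 (the leftmost entry greater than 3); 4 is bumped to row 3. 4 starts a new row 3. The new tableau is [[1, 2, 5, 6], [3], [4]].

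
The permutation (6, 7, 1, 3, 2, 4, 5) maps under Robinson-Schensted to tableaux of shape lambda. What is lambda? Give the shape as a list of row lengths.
Row-insert each entry into an empty tableau.

After inserting 6: P = [[6]].
After inserting 7: P = [[6, 7]].
After inserting 1: P = [[1, 7], [6]].
After inserting 3: P = [[1, 3], [6, 7]].
After inserting 2: P = [[1, 2], [3, 7], [6]].
After inserting 4: P = [[1, 2, 4], [3, 7], [6]].
After inserting 5: P = [[1, 2, 4, 5], [3, 7], [6]].

The final insertion tableau P = [[1, 2, 4, 5], [3, 7], [6]] has shape [4, 2, 1].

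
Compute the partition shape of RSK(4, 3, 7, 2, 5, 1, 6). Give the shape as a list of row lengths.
RSK row insertion gives P = [[1, 5, 6], [2, 7], [3], [4]], which has shape [3, 2, 1, 1].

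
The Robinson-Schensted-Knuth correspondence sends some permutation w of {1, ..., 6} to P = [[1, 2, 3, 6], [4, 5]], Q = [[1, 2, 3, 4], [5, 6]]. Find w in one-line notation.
Reverse the RSK construction: for i from n down to 1, find the cell of Q containing i, remove the entry at that cell from P, and reverse-bump it up through P; the value ejected from row 1 is w(i).

Step i=6: Q has 6 at row 2, column 2; remove 5 from row 2 of P and reverse-bump: 5 enters row 1 and ejects 3. So w(6) = 3. P is now [[1, 2, 5, 6], [4]].
Step i=5: Q has 5 at row 2, column 1; remove 4 from row 2 of P and reverse-bump: 4 enters row 1 and ejects 2. So w(5) = 2. P is now [[1, 4, 5, 6]].
Step i=4: Q has 4 at row 1, column 4; remove that cell from P, ejecting 6. So w(4) = 6. P is now [[1, 4, 5]].
Step i=3: Q has 3 at row 1, column 3; remove that cell from P, ejecting 5. So w(3) = 5. P is now [[1, 4]].
Step i=2: Q has 2 at row 1, column 2; remove that cell from P, ejecting 4. So w(2) = 4. P is now [[1]].
Step i=1: Q has 1 at row 1, column 1; remove that cell from P, ejecting 1. So w(1) = 1. P is now [].

So w = 1 4 5 6 2 3.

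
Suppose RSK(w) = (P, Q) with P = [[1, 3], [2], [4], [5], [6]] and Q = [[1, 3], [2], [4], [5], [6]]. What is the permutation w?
6 2 5 4 3 1

Reverse the RSK construction: for i from n down to 1, find the cell of Q containing i, remove the entry at that cell from P, and reverse-bump it up through P; the value ejected from row 1 is w(i).

Step i=6: Q has 6 at row 5, column 1; remove 6 from row 5 of P and reverse-bump: 6 enters row 4 and ejects 5; 5 enters row 3 and ejects 4; 4 enters row 2 and ejects 2; 2 enters row 1 and ejects 1. So w(6) = 1. P is now [[2, 3], [4], [5], [6]].
Step i=5: Q has 5 at row 4, column 1; remove 6 from row 4 of P and reverse-bump: 6 enters row 3 and ejects 5; 5 enters row 2 and ejects 4; 4 enters row 1 and ejects 3. So w(5) = 3. P is now [[2, 4], [5], [6]].
Step i=4: Q has 4 at row 3, column 1; remove 6 from row 3 of P and reverse-bump: 6 enters row 2 and ejects 5; 5 enters row 1 and ejects 4. So w(4) = 4. P is now [[2, 5], [6]].
Step i=3: Q has 3 at row 1, column 2; remove that cell from P, ejecting 5. So w(3) = 5. P is now [[2], [6]].
Step i=2: Q has 2 at row 2, column 1; remove 6 from row 2 of P and reverse-bump: 6 enters row 1 and ejects 2. So w(2) = 2. P is now [[6]].
Step i=1: Q has 1 at row 1, column 1; remove that cell from P, ejecting 6. So w(1) = 6. P is now [].

So w = 6 2 5 4 3 1.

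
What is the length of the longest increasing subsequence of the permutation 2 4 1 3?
2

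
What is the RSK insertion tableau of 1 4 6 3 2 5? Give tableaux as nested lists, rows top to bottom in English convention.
Insert 1: appended to row 1. P = [[1]].
Insert 4: appended to row 1. P = [[1, 4]].
Insert 6: appended to row 1. P = [[1, 4, 6]].
Insert 3: 3 bumps 4 from row 1; 4 starts row 2. P = [[1, 3, 6], [4]].
Insert 2: 2 bumps 3 from row 1; 3 bumps 4 from row 2; 4 starts row 3. P = [[1, 2, 6], [3], [4]].
Insert 5: 5 bumps 6 from row 1; 6 appends to row 2. P = [[1, 2, 5], [3, 6], [4]].

So P = [[1, 2, 5], [3, 6], [4]].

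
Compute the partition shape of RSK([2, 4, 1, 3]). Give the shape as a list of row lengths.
Row-insert each entry into an empty tableau.

After inserting 2: P = [[2]].
After inserting 4: P = [[2, 4]].
After inserting 1: P = [[1, 4], [2]].
After inserting 3: P = [[1, 3], [2, 4]].

The final insertion tableau P = [[1, 3], [2, 4]] has shape [2, 2].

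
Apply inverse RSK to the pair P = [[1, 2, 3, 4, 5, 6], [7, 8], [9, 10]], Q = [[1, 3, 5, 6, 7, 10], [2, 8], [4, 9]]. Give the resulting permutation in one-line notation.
9 1 7 2 3 4 10 8 5 6

Reverse RSK: for i = n, n-1, ..., 1, locate i in Q, remove the corresponding corner cell from P, and reverse-bump its entry up through P; the value ejected from row 1 is w(i).

So w = 9 1 7 2 3 4 10 8 5 6.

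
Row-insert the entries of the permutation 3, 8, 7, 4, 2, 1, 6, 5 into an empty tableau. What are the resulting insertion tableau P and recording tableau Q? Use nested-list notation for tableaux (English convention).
P = [[1, 4, 5], [2, 6], [3], [7], [8]], Q = [[1, 2, 7], [3, 8], [4], [5], [6]]

Insert each entry of the permutation into P by Schensted row insertion, recording in Q the position of each new cell.

Insert 3: appended to row 1. P = [[3]], Q = [[1]].
Insert 8: appended to row 1. P = [[3, 8]], Q = [[1, 2]].
Insert 7: 7 bumps 8 from row 1; 8 starts row 2. P = [[3, 7], [8]], Q = [[1, 2], [3]].
Insert 4: 4 bumps 7 from row 1; 7 bumps 8 from row 2; 8 starts row 3. P = [[3, 4], [7], [8]], Q = [[1, 2], [3], [4]].
Insert 2: 2 bumps 3 from row 1; 3 bumps 7 from row 2; 7 bumps 8 from row 3; 8 starts row 4. P = [[2, 4], [3], [7], [8]], Q = [[1, 2], [3], [4], [5]].
Insert 1: 1 bumps 2 from row 1; 2 bumps 3 from row 2; 3 bumps 7 from row 3; 7 bumps 8 from row 4; 8 starts row 5. P = [[1, 4], [2], [3], [7], [8]], Q = [[1, 2], [3], [4], [5], [6]].
Insert 6: appended to row 1. P = [[1, 4, 6], [2], [3], [7], [8]], Q = [[1, 2, 7], [3], [4], [5], [6]].
Insert 5: 5 bumps 6 from row 1; 6 appends to row 2. P = [[1, 4, 5], [2, 6], [3], [7], [8]], Q = [[1, 2, 7], [3, 8], [4], [5], [6]].

So P = [[1, 4, 5], [2, 6], [3], [7], [8]], Q = [[1, 2, 7], [3, 8], [4], [5], [6]].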